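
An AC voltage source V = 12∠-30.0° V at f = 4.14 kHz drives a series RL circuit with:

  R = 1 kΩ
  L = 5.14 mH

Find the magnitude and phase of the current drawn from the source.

Step 1 — Angular frequency: ω = 2π·f = 2π·4140 = 2.601e+04 rad/s.
Step 2 — Component impedances:
  R: Z = R = 1000 Ω
  L: Z = jωL = j·2.601e+04·0.00514 = 0 + j133.7 Ω
Step 3 — Series combination: Z_total = R + L = 1000 + j133.7 Ω = 1009∠7.6° Ω.
Step 4 — Source phasor: V = 12∠-30.0° V = 10.39 - j6 V.
Step 5 — Ohm's law: I = V / Z_total = (10.39 - j6) / (1000 + j133.7) = 0.009422 - j0.00726 A.
Step 6 — Convert to polar: |I| = 0.01189 A, ∠I = -37.6°.

I = 0.01189∠-37.6° A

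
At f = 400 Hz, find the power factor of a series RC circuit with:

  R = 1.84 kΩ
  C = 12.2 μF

Step 1 — Angular frequency: ω = 2π·f = 2π·400 = 2513 rad/s.
Step 2 — Component impedances:
  R: Z = R = 1840 Ω
  C: Z = 1/(jωC) = -j/(ω·C) = 0 - j32.61 Ω
Step 3 — Series combination: Z_total = R + C = 1840 - j32.61 Ω = 1840∠-1.0° Ω.
Step 4 — Power factor: PF = cos(φ) = Re(Z)/|Z| = 1840/1840.3 = 0.9998.
Step 5 — Type: Im(Z) = -32.61 ⇒ leading (phase φ = -1.0°).

PF = 0.9998 (leading, φ = -1.0°)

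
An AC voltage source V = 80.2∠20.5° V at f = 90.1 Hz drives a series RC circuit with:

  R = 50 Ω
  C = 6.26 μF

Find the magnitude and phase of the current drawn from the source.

Step 1 — Angular frequency: ω = 2π·f = 2π·90.1 = 566.1 rad/s.
Step 2 — Component impedances:
  R: Z = R = 50 Ω
  C: Z = 1/(jωC) = -j/(ω·C) = 0 - j282.2 Ω
Step 3 — Series combination: Z_total = R + C = 50 - j282.2 Ω = 286.6∠-80.0° Ω.
Step 4 — Source phasor: V = 80.2∠20.5° V = 75.12 + j28.09 V.
Step 5 — Ohm's law: I = V / Z_total = (75.12 + j28.09) / (50 - j282.2) = -0.05077 + j0.2752 A.
Step 6 — Convert to polar: |I| = 0.2799 A, ∠I = 100.5°.

I = 0.2799∠100.5° A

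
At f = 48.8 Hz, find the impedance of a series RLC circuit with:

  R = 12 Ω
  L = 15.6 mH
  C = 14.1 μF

Step 1 — Angular frequency: ω = 2π·f = 2π·48.8 = 306.6 rad/s.
Step 2 — Component impedances:
  R: Z = R = 12 Ω
  L: Z = jωL = j·306.6·0.0156 = 0 + j4.783 Ω
  C: Z = 1/(jωC) = -j/(ω·C) = 0 - j231.3 Ω
Step 3 — Series combination: Z_total = R + L + C = 12 - j226.5 Ω = 226.8∠-87.0° Ω.

Z = 12 - j226.5 Ω = 226.8∠-87.0° Ω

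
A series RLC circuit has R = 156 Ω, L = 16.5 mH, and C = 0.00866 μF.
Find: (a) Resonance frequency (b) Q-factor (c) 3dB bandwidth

Step 1 — Resonance: ω₀ = 1/√(LC) = 1/√(0.0165·8.66e-09) = 8.366e+04 rad/s.
Step 2 — f₀ = ω₀/(2π) = 1.331e+04 Hz.
Step 3 — Series Q: Q = ω₀L/R = 8.366e+04·0.0165/156 = 8.848.
Step 4 — Bandwidth: Δω = ω₀/Q = 9455 rad/s; BW = Δω/(2π) = 1505 Hz.

(a) f₀ = 1.331e+04 Hz  (b) Q = 8.848  (c) BW = 1505 Hz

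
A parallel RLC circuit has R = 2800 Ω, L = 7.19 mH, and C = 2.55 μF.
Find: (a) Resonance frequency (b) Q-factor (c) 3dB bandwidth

Step 1 — Resonance: ω₀ = 1/√(LC) = 1/√(0.00719·2.55e-06) = 7385 rad/s.
Step 2 — f₀ = ω₀/(2π) = 1175 Hz.
Step 3 — Parallel Q: Q = R/(ω₀L) = 2800/(7385·0.00719) = 52.73.
Step 4 — Bandwidth: Δω = ω₀/Q = 140.1 rad/s; BW = Δω/(2π) = 22.29 Hz.

(a) f₀ = 1175 Hz  (b) Q = 52.73  (c) BW = 22.29 Hz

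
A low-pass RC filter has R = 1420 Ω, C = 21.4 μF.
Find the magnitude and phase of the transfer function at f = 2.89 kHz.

Step 1 — Angular frequency: ω = 2π·2890 = 1.816e+04 rad/s.
Step 2 — Transfer function: H(jω) = 1/(1 + jωRC).
Step 3 — Denominator: 1 + jωRC = 1 + j·1.816e+04·1420·2.14e-05 = 1 + j551.8.
Step 4 — H = 3.284e-06 - j0.001812.
Step 5 — Magnitude: |H| = 0.001812 (-54.8 dB); phase: φ = -89.9°.

|H| = 0.001812 (-54.8 dB), φ = -89.9°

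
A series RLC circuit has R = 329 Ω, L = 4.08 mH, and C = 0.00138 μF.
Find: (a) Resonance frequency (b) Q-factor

Step 1 — Resonance condition Im(Z)=0 gives ω₀ = 1/√(LC).
Step 2 — ω₀ = 1/√(0.00408·1.38e-09) = 4.214e+05 rad/s.
Step 3 — f₀ = ω₀/(2π) = 6.707e+04 Hz.
Step 4 — Series Q: Q = ω₀L/R = 4.214e+05·0.00408/329 = 5.226.

(a) f₀ = 6.707e+04 Hz  (b) Q = 5.226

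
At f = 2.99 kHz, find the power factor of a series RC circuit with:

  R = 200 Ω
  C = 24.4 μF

Step 1 — Angular frequency: ω = 2π·f = 2π·2990 = 1.879e+04 rad/s.
Step 2 — Component impedances:
  R: Z = R = 200 Ω
  C: Z = 1/(jωC) = -j/(ω·C) = 0 - j2.182 Ω
Step 3 — Series combination: Z_total = R + C = 200 - j2.182 Ω = 200∠-0.6° Ω.
Step 4 — Power factor: PF = cos(φ) = Re(Z)/|Z| = 200/200.012 = 0.9999.
Step 5 — Type: Im(Z) = -2.182 ⇒ leading (phase φ = -0.6°).

PF = 0.9999 (leading, φ = -0.6°)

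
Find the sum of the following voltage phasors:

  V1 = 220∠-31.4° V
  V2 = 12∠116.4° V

Step 1 — Convert each phasor to rectangular form:
  V1 = 220·(cos(-31.4°) + j·sin(-31.4°)) = 187.8 - j114.6 V
  V2 = 12·(cos(116.4°) + j·sin(116.4°)) = -5.336 + j10.75 V
Step 2 — Sum components: V_total = 182.4 - j103.9 V.
Step 3 — Convert to polar: |V_total| = 209.9 V, ∠V_total = -29.7°.

V_total = 209.9∠-29.7° V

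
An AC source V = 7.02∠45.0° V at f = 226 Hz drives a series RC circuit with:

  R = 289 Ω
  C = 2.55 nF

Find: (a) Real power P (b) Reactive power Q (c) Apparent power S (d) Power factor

Step 1 — Angular frequency: ω = 2π·f = 2π·226 = 1420 rad/s.
Step 2 — Component impedances:
  R: Z = R = 289 Ω
  C: Z = 1/(jωC) = -j/(ω·C) = 0 - j2.762e+05 Ω
Step 3 — Series combination: Z_total = R + C = 289 - j2.762e+05 Ω = 2.762e+05∠-89.9° Ω.
Step 4 — Source phasor: V = 7.02∠45.0° V = 4.964 + j4.964 V.
Step 5 — Current: I = V / Z = -1.796e-05 + j1.799e-05 A = 2.542e-05∠134.9° A.
Step 6 — Complex power: S = V·I* = 1.867e-07 - j0.0001784 VA.
Step 7 — Real power: P = Re(S) = 1.867e-07 W.
Step 8 — Reactive power: Q = Im(S) = -0.0001784 VAR.
Step 9 — Apparent power: |S| = 0.0001784 VA.
Step 10 — Power factor: PF = P/|S| = 0.001046 (leading).

(a) P = 1.867e-07 W  (b) Q = -0.0001784 VAR  (c) S = 0.0001784 VA  (d) PF = 0.001046 (leading)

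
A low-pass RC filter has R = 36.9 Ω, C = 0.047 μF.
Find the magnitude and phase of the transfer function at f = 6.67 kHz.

Step 1 — Angular frequency: ω = 2π·6670 = 4.191e+04 rad/s.
Step 2 — Transfer function: H(jω) = 1/(1 + jωRC).
Step 3 — Denominator: 1 + jωRC = 1 + j·4.191e+04·36.9·4.7e-08 = 1 + j0.07268.
Step 4 — H = 0.9947 - j0.0723.
Step 5 — Magnitude: |H| = 0.9974 (-0.0 dB); phase: φ = -4.2°.

|H| = 0.9974 (-0.0 dB), φ = -4.2°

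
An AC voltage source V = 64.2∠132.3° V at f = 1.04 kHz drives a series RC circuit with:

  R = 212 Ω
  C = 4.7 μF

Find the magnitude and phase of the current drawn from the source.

Step 1 — Angular frequency: ω = 2π·f = 2π·1040 = 6535 rad/s.
Step 2 — Component impedances:
  R: Z = R = 212 Ω
  C: Z = 1/(jωC) = -j/(ω·C) = 0 - j32.56 Ω
Step 3 — Series combination: Z_total = R + C = 212 - j32.56 Ω = 214.5∠-8.7° Ω.
Step 4 — Source phasor: V = 64.2∠132.3° V = -43.21 + j47.48 V.
Step 5 — Ohm's law: I = V / Z_total = (-43.21 + j47.48) / (212 - j32.56) = -0.2327 + j0.1882 A.
Step 6 — Convert to polar: |I| = 0.2993 A, ∠I = 141.0°.

I = 0.2993∠141.0° A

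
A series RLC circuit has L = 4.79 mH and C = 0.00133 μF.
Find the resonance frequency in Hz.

Step 1 — Resonance condition Im(Z)=0 gives ω₀ = 1/√(LC).
Step 2 — ω₀ = 1/√(0.00479·1.33e-09) = 3.962e+05 rad/s.
Step 3 — f₀ = ω₀/(2π) = 6.306e+04 Hz.

f₀ = 6.306e+04 Hz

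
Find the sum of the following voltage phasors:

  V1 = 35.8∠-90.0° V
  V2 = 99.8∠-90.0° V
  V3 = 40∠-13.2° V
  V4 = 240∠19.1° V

Step 1 — Convert each phasor to rectangular form:
  V1 = 35.8·(cos(-90.0°) + j·sin(-90.0°)) = 0 - j35.8 V
  V2 = 99.8·(cos(-90.0°) + j·sin(-90.0°)) = 0 - j99.8 V
  V3 = 40·(cos(-13.2°) + j·sin(-13.2°)) = 38.94 - j9.134 V
  V4 = 240·(cos(19.1°) + j·sin(19.1°)) = 226.8 + j78.53 V
Step 2 — Sum components: V_total = 265.7 - j66.2 V.
Step 3 — Convert to polar: |V_total| = 273.9 V, ∠V_total = -14.0°.

V_total = 273.9∠-14.0° V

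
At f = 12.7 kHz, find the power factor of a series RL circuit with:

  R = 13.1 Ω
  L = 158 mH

Step 1 — Angular frequency: ω = 2π·f = 2π·1.27e+04 = 7.98e+04 rad/s.
Step 2 — Component impedances:
  R: Z = R = 13.1 Ω
  L: Z = jωL = j·7.98e+04·0.158 = 0 + j1.261e+04 Ω
Step 3 — Series combination: Z_total = R + L = 13.1 + j1.261e+04 Ω = 1.261e+04∠89.9° Ω.
Step 4 — Power factor: PF = cos(φ) = Re(Z)/|Z| = 13.1/1.261e+04 = 0.001039.
Step 5 — Type: Im(Z) = 1.261e+04 ⇒ lagging (phase φ = 89.9°).

PF = 0.001039 (lagging, φ = 89.9°)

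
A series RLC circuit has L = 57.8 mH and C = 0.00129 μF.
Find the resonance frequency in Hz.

Step 1 — Resonance condition Im(Z)=0 gives ω₀ = 1/√(LC).
Step 2 — ω₀ = 1/√(0.0578·1.29e-09) = 1.158e+05 rad/s.
Step 3 — f₀ = ω₀/(2π) = 1.843e+04 Hz.

f₀ = 1.843e+04 Hz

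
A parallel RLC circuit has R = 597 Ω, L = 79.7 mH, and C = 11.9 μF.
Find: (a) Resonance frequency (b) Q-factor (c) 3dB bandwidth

Step 1 — Resonance: ω₀ = 1/√(LC) = 1/√(0.0797·1.19e-05) = 1027 rad/s.
Step 2 — f₀ = ω₀/(2π) = 163.4 Hz.
Step 3 — Parallel Q: Q = R/(ω₀L) = 597/(1027·0.0797) = 7.295.
Step 4 — Bandwidth: Δω = ω₀/Q = 140.8 rad/s; BW = Δω/(2π) = 22.4 Hz.

(a) f₀ = 163.4 Hz  (b) Q = 7.295  (c) BW = 22.4 Hz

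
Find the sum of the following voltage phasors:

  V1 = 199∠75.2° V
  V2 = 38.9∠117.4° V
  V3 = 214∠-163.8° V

Step 1 — Convert each phasor to rectangular form:
  V1 = 199·(cos(75.2°) + j·sin(75.2°)) = 50.83 + j192.4 V
  V2 = 38.9·(cos(117.4°) + j·sin(117.4°)) = -17.9 + j34.54 V
  V3 = 214·(cos(-163.8°) + j·sin(-163.8°)) = -205.5 - j59.7 V
Step 2 — Sum components: V_total = -172.6 + j167.2 V.
Step 3 — Convert to polar: |V_total| = 240.3 V, ∠V_total = 135.9°.

V_total = 240.3∠135.9° V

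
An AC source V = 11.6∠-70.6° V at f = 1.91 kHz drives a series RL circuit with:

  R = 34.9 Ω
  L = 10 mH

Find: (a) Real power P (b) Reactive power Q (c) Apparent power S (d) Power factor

Step 1 — Angular frequency: ω = 2π·f = 2π·1910 = 1.2e+04 rad/s.
Step 2 — Component impedances:
  R: Z = R = 34.9 Ω
  L: Z = jωL = j·1.2e+04·0.01 = 0 + j120 Ω
Step 3 — Series combination: Z_total = R + L = 34.9 + j120 Ω = 125∠73.8° Ω.
Step 4 — Source phasor: V = 11.6∠-70.6° V = 3.853 - j10.94 V.
Step 5 — Current: I = V / Z = -0.07545 - j0.05405 A = 0.09281∠-144.4° A.
Step 6 — Complex power: S = V·I* = 0.3006 + j1.034 VA.
Step 7 — Real power: P = Re(S) = 0.3006 W.
Step 8 — Reactive power: Q = Im(S) = 1.034 VAR.
Step 9 — Apparent power: |S| = 1.077 VA.
Step 10 — Power factor: PF = P/|S| = 0.2792 (lagging).

(a) P = 0.3006 W  (b) Q = 1.034 VAR  (c) S = 1.077 VA  (d) PF = 0.2792 (lagging)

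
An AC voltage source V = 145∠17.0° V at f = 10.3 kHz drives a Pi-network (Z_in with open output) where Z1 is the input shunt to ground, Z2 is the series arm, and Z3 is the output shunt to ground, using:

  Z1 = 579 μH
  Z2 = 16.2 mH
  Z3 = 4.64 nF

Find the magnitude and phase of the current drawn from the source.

Step 1 — Angular frequency: ω = 2π·f = 2π·1.03e+04 = 6.472e+04 rad/s.
Step 2 — Component impedances:
  Z1: Z = jωL = j·6.472e+04·0.000579 = 0 + j37.47 Ω
  Z2: Z = jωL = j·6.472e+04·0.0162 = 0 + j1048 Ω
  Z3: Z = 1/(jωC) = -j/(ω·C) = 0 - j3330 Ω
Step 3 — With open output, the series arm Z2 and the output shunt Z3 appear in series to ground: Z2 + Z3 = 0 - j2282 Ω.
Step 4 — Parallel with input shunt Z1: Z_in = Z1 || (Z2 + Z3) = 0 + j38.1 Ω = 38.1∠90.0° Ω.
Step 5 — Source phasor: V = 145∠17.0° V = 138.7 + j42.39 V.
Step 6 — Ohm's law: I = V / Z_total = (138.7 + j42.39) / (0 + j38.1) = 1.113 - j3.64 A.
Step 7 — Convert to polar: |I| = 3.806 A, ∠I = -73.0°.

I = 3.806∠-73.0° A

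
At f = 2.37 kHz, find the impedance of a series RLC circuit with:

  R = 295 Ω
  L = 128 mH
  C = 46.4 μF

Step 1 — Angular frequency: ω = 2π·f = 2π·2370 = 1.489e+04 rad/s.
Step 2 — Component impedances:
  R: Z = R = 295 Ω
  L: Z = jωL = j·1.489e+04·0.128 = 0 + j1906 Ω
  C: Z = 1/(jωC) = -j/(ω·C) = 0 - j1.447 Ω
Step 3 — Series combination: Z_total = R + L + C = 295 + j1905 Ω = 1927∠81.2° Ω.

Z = 295 + j1905 Ω = 1927∠81.2° Ω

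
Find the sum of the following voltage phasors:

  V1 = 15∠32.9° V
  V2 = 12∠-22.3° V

Step 1 — Convert each phasor to rectangular form:
  V1 = 15·(cos(32.9°) + j·sin(32.9°)) = 12.59 + j8.148 V
  V2 = 12·(cos(-22.3°) + j·sin(-22.3°)) = 11.1 - j4.553 V
Step 2 — Sum components: V_total = 23.7 + j3.594 V.
Step 3 — Convert to polar: |V_total| = 23.97 V, ∠V_total = 8.6°.

V_total = 23.97∠8.6° V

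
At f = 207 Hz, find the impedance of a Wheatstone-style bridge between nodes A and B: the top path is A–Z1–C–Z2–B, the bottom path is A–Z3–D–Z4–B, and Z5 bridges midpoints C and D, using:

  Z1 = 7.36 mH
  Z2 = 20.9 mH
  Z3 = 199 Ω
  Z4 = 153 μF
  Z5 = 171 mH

Step 1 — Angular frequency: ω = 2π·f = 2π·207 = 1301 rad/s.
Step 2 — Component impedances:
  Z1: Z = jωL = j·1301·0.00736 = 0 + j9.573 Ω
  Z2: Z = jωL = j·1301·0.0209 = 0 + j27.18 Ω
  Z3: Z = R = 199 Ω
  Z4: Z = 1/(jωC) = -j/(ω·C) = 0 - j5.025 Ω
  Z5: Z = jωL = j·1301·0.171 = 0 + j222.4 Ω
Step 3 — Bridge requires nodal analysis (the Z5 bridge couples midpoints C and D, so the two paths cannot be reduced to a simple series/parallel combination). Setting node B to ground and injecting 1 A at node A, the 3-node admittance system at A, C, D solves to V_A = Z_AB = 5.781 + j32.87 Ω = 33.38∠80.0° Ω.

Z = 5.781 + j32.87 Ω = 33.38∠80.0° Ω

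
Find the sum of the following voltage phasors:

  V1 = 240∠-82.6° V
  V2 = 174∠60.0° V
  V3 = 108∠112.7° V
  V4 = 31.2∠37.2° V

Step 1 — Convert each phasor to rectangular form:
  V1 = 240·(cos(-82.6°) + j·sin(-82.6°)) = 30.91 - j238 V
  V2 = 174·(cos(60.0°) + j·sin(60.0°)) = 87 + j150.7 V
  V3 = 108·(cos(112.7°) + j·sin(112.7°)) = -41.68 + j99.63 V
  V4 = 31.2·(cos(37.2°) + j·sin(37.2°)) = 24.85 + j18.86 V
Step 2 — Sum components: V_total = 101.1 + j31.18 V.
Step 3 — Convert to polar: |V_total| = 105.8 V, ∠V_total = 17.1°.

V_total = 105.8∠17.1° V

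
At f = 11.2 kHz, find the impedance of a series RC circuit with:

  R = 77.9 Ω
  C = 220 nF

Step 1 — Angular frequency: ω = 2π·f = 2π·1.12e+04 = 7.037e+04 rad/s.
Step 2 — Component impedances:
  R: Z = R = 77.9 Ω
  C: Z = 1/(jωC) = -j/(ω·C) = 0 - j64.59 Ω
Step 3 — Series combination: Z_total = R + C = 77.9 - j64.59 Ω = 101.2∠-39.7° Ω.

Z = 77.9 - j64.59 Ω = 101.2∠-39.7° Ω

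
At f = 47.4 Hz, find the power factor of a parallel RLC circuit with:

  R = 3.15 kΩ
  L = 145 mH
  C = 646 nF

Step 1 — Angular frequency: ω = 2π·f = 2π·47.4 = 297.8 rad/s.
Step 2 — Component impedances:
  R: Z = R = 3150 Ω
  L: Z = jωL = j·297.8·0.145 = 0 + j43.18 Ω
  C: Z = 1/(jωC) = -j/(ω·C) = 0 - j5198 Ω
Step 3 — Parallel combination: 1/Z_total = 1/R + 1/L + 1/C; Z_total = 0.6019 + j43.54 Ω = 43.54∠89.2° Ω.
Step 4 — Power factor: PF = cos(φ) = Re(Z)/|Z| = 0.6019/43.54 = 0.01382.
Step 5 — Type: Im(Z) = 43.54 ⇒ lagging (phase φ = 89.2°).

PF = 0.01382 (lagging, φ = 89.2°)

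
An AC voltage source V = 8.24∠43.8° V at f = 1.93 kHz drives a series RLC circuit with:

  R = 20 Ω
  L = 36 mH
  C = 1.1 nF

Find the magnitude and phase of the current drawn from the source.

Step 1 — Angular frequency: ω = 2π·f = 2π·1930 = 1.213e+04 rad/s.
Step 2 — Component impedances:
  R: Z = R = 20 Ω
  L: Z = jωL = j·1.213e+04·0.036 = 0 + j436.6 Ω
  C: Z = 1/(jωC) = -j/(ω·C) = 0 - j7.497e+04 Ω
Step 3 — Series combination: Z_total = R + L + C = 20 - j7.453e+04 Ω = 7.453e+04∠-90.0° Ω.
Step 4 — Source phasor: V = 8.24∠43.8° V = 5.947 + j5.703 V.
Step 5 — Ohm's law: I = V / Z_total = (5.947 + j5.703) / (20 - j7.453e+04) = -7.65e-05 + j7.982e-05 A.
Step 6 — Convert to polar: |I| = 0.0001106 A, ∠I = 133.8°.

I = 0.0001106∠133.8° A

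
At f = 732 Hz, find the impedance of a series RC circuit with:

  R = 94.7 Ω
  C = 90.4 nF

Step 1 — Angular frequency: ω = 2π·f = 2π·732 = 4599 rad/s.
Step 2 — Component impedances:
  R: Z = R = 94.7 Ω
  C: Z = 1/(jωC) = -j/(ω·C) = 0 - j2405 Ω
Step 3 — Series combination: Z_total = R + C = 94.7 - j2405 Ω = 2407∠-87.7° Ω.

Z = 94.7 - j2405 Ω = 2407∠-87.7° Ω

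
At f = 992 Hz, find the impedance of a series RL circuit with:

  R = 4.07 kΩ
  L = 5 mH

Step 1 — Angular frequency: ω = 2π·f = 2π·992 = 6233 rad/s.
Step 2 — Component impedances:
  R: Z = R = 4070 Ω
  L: Z = jωL = j·6233·0.005 = 0 + j31.16 Ω
Step 3 — Series combination: Z_total = R + L = 4070 + j31.16 Ω = 4070∠0.4° Ω.

Z = 4070 + j31.16 Ω = 4070∠0.4° Ω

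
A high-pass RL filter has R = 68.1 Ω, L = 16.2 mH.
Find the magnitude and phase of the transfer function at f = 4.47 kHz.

Step 1 — Angular frequency: ω = 2π·4470 = 2.809e+04 rad/s.
Step 2 — Transfer function: H(jω) = jωL/(R + jωL).
Step 3 — Numerator jωL = j·455; denominator R + jωL = 68.1 + j455.
Step 4 — H = 0.9781 + j0.1464.
Step 5 — Magnitude: |H| = 0.989 (-0.1 dB); phase: φ = 8.5°.

|H| = 0.989 (-0.1 dB), φ = 8.5°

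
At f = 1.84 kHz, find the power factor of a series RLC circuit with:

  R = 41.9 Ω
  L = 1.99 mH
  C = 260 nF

Step 1 — Angular frequency: ω = 2π·f = 2π·1840 = 1.156e+04 rad/s.
Step 2 — Component impedances:
  R: Z = R = 41.9 Ω
  L: Z = jωL = j·1.156e+04·0.00199 = 0 + j23.01 Ω
  C: Z = 1/(jωC) = -j/(ω·C) = 0 - j332.7 Ω
Step 3 — Series combination: Z_total = R + L + C = 41.9 - j309.7 Ω = 312.5∠-82.3° Ω.
Step 4 — Power factor: PF = cos(φ) = Re(Z)/|Z| = 41.9/312.5 = 0.1341.
Step 5 — Type: Im(Z) = -309.7 ⇒ leading (phase φ = -82.3°).

PF = 0.1341 (leading, φ = -82.3°)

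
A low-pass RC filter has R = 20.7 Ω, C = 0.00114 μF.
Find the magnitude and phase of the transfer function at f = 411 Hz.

Step 1 — Angular frequency: ω = 2π·411 = 2582 rad/s.
Step 2 — Transfer function: H(jω) = 1/(1 + jωRC).
Step 3 — Denominator: 1 + jωRC = 1 + j·2582·20.7·1.14e-09 = 1 + j6.094e-05.
Step 4 — H = 1 - j6.094e-05.
Step 5 — Magnitude: |H| = 1 (-0.0 dB); phase: φ = -0.0°.

|H| = 1 (-0.0 dB), φ = -0.0°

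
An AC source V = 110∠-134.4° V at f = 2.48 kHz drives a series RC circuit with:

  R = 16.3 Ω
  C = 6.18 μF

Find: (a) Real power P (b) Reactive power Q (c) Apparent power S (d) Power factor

Step 1 — Angular frequency: ω = 2π·f = 2π·2480 = 1.558e+04 rad/s.
Step 2 — Component impedances:
  R: Z = R = 16.3 Ω
  C: Z = 1/(jωC) = -j/(ω·C) = 0 - j10.38 Ω
Step 3 — Series combination: Z_total = R + C = 16.3 - j10.38 Ω = 19.33∠-32.5° Ω.
Step 4 — Source phasor: V = 110∠-134.4° V = -76.96 - j78.59 V.
Step 5 — Current: I = V / Z = -1.174 - j5.569 A = 5.692∠-101.9° A.
Step 6 — Complex power: S = V·I* = 528 - j336.4 VA.
Step 7 — Real power: P = Re(S) = 528 W.
Step 8 — Reactive power: Q = Im(S) = -336.4 VAR.
Step 9 — Apparent power: |S| = 626.1 VA.
Step 10 — Power factor: PF = P/|S| = 0.8434 (leading).

(a) P = 528 W  (b) Q = -336.4 VAR  (c) S = 626.1 VA  (d) PF = 0.8434 (leading)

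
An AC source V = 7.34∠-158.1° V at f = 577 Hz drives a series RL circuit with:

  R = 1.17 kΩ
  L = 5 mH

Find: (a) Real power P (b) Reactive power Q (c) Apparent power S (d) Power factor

Step 1 — Angular frequency: ω = 2π·f = 2π·577 = 3625 rad/s.
Step 2 — Component impedances:
  R: Z = R = 1170 Ω
  L: Z = jωL = j·3625·0.005 = 0 + j18.13 Ω
Step 3 — Series combination: Z_total = R + L = 1170 + j18.13 Ω = 1170∠0.9° Ω.
Step 4 — Source phasor: V = 7.34∠-158.1° V = -6.81 - j2.738 V.
Step 5 — Current: I = V / Z = -0.005856 - j0.002249 A = 0.006273∠-159.0° A.
Step 6 — Complex power: S = V·I* = 0.04604 + j0.0007133 VA.
Step 7 — Real power: P = Re(S) = 0.04604 W.
Step 8 — Reactive power: Q = Im(S) = 0.0007133 VAR.
Step 9 — Apparent power: |S| = 0.04604 VA.
Step 10 — Power factor: PF = P/|S| = 0.9999 (lagging).

(a) P = 0.04604 W  (b) Q = 0.0007133 VAR  (c) S = 0.04604 VA  (d) PF = 0.9999 (lagging)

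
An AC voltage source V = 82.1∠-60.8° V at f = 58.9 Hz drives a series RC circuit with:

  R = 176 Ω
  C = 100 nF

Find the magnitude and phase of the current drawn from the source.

Step 1 — Angular frequency: ω = 2π·f = 2π·58.9 = 370.1 rad/s.
Step 2 — Component impedances:
  R: Z = R = 176 Ω
  C: Z = 1/(jωC) = -j/(ω·C) = 0 - j2.702e+04 Ω
Step 3 — Series combination: Z_total = R + C = 176 - j2.702e+04 Ω = 2.702e+04∠-89.6° Ω.
Step 4 — Source phasor: V = 82.1∠-60.8° V = 40.05 - j71.67 V.
Step 5 — Ohm's law: I = V / Z_total = (40.05 - j71.67) / (176 - j2.702e+04) = 0.002662 + j0.001465 A.
Step 6 — Convert to polar: |I| = 0.003038 A, ∠I = 28.8°.

I = 0.003038∠28.8° A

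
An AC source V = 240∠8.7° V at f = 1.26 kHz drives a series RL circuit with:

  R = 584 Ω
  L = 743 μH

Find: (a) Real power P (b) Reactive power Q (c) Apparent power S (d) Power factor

Step 1 — Angular frequency: ω = 2π·f = 2π·1260 = 7917 rad/s.
Step 2 — Component impedances:
  R: Z = R = 584 Ω
  L: Z = jωL = j·7917·0.000743 = 0 + j5.882 Ω
Step 3 — Series combination: Z_total = R + L = 584 + j5.882 Ω = 584∠0.6° Ω.
Step 4 — Source phasor: V = 240∠8.7° V = 237.2 + j36.3 V.
Step 5 — Current: I = V / Z = 0.4068 + j0.05806 A = 0.4109∠8.1° A.
Step 6 — Complex power: S = V·I* = 98.62 + j0.9933 VA.
Step 7 — Real power: P = Re(S) = 98.62 W.
Step 8 — Reactive power: Q = Im(S) = 0.9933 VAR.
Step 9 — Apparent power: |S| = 98.63 VA.
Step 10 — Power factor: PF = P/|S| = 0.9999 (lagging).

(a) P = 98.62 W  (b) Q = 0.9933 VAR  (c) S = 98.63 VA  (d) PF = 0.9999 (lagging)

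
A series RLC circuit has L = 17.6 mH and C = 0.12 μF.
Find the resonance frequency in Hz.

Step 1 — Resonance condition Im(Z)=0 gives ω₀ = 1/√(LC).
Step 2 — ω₀ = 1/√(0.0176·1.2e-07) = 2.176e+04 rad/s.
Step 3 — f₀ = ω₀/(2π) = 3463 Hz.

f₀ = 3463 Hz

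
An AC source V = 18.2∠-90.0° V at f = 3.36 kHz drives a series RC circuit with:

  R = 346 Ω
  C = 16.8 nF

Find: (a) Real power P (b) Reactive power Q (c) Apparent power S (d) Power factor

Step 1 — Angular frequency: ω = 2π·f = 2π·3360 = 2.111e+04 rad/s.
Step 2 — Component impedances:
  R: Z = R = 346 Ω
  C: Z = 1/(jωC) = -j/(ω·C) = 0 - j2819 Ω
Step 3 — Series combination: Z_total = R + C = 346 - j2819 Ω = 2841∠-83.0° Ω.
Step 4 — Source phasor: V = 18.2∠-90.0° V = 0 - j18.2 V.
Step 5 — Current: I = V / Z = 0.006359 - j0.0007804 A = 0.006407∠-7.0° A.
Step 6 — Complex power: S = V·I* = 0.0142 - j0.1157 VA.
Step 7 — Real power: P = Re(S) = 0.0142 W.
Step 8 — Reactive power: Q = Im(S) = -0.1157 VAR.
Step 9 — Apparent power: |S| = 0.1166 VA.
Step 10 — Power factor: PF = P/|S| = 0.1218 (leading).

(a) P = 0.0142 W  (b) Q = -0.1157 VAR  (c) S = 0.1166 VA  (d) PF = 0.1218 (leading)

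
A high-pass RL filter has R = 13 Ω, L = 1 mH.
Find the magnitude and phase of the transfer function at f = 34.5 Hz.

Step 1 — Angular frequency: ω = 2π·34.5 = 216.8 rad/s.
Step 2 — Transfer function: H(jω) = jωL/(R + jωL).
Step 3 — Numerator jωL = j·0.2168; denominator R + jωL = 13 + j0.2168.
Step 4 — H = 0.000278 + j0.01667.
Step 5 — Magnitude: |H| = 0.01667 (-35.6 dB); phase: φ = 89.0°.

|H| = 0.01667 (-35.6 dB), φ = 89.0°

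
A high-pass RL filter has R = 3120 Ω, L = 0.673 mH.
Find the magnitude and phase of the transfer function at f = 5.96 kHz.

Step 1 — Angular frequency: ω = 2π·5960 = 3.745e+04 rad/s.
Step 2 — Transfer function: H(jω) = jωL/(R + jωL).
Step 3 — Numerator jωL = j·25.2; denominator R + jωL = 3120 + j25.2.
Step 4 — H = 6.524e-05 + j0.008077.
Step 5 — Magnitude: |H| = 0.008077 (-41.9 dB); phase: φ = 89.5°.

|H| = 0.008077 (-41.9 dB), φ = 89.5°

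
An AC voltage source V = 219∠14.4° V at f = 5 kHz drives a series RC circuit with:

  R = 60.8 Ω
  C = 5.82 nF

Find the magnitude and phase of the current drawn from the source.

Step 1 — Angular frequency: ω = 2π·f = 2π·5000 = 3.142e+04 rad/s.
Step 2 — Component impedances:
  R: Z = R = 60.8 Ω
  C: Z = 1/(jωC) = -j/(ω·C) = 0 - j5469 Ω
Step 3 — Series combination: Z_total = R + C = 60.8 - j5469 Ω = 5470∠-89.4° Ω.
Step 4 — Source phasor: V = 219∠14.4° V = 212.1 + j54.46 V.
Step 5 — Ohm's law: I = V / Z_total = (212.1 + j54.46) / (60.8 - j5469) = -0.009526 + j0.03889 A.
Step 6 — Convert to polar: |I| = 0.04004 A, ∠I = 103.8°.

I = 0.04004∠103.8° A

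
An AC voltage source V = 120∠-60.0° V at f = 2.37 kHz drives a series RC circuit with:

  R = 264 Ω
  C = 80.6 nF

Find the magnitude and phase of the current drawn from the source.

Step 1 — Angular frequency: ω = 2π·f = 2π·2370 = 1.489e+04 rad/s.
Step 2 — Component impedances:
  R: Z = R = 264 Ω
  C: Z = 1/(jωC) = -j/(ω·C) = 0 - j833.2 Ω
Step 3 — Series combination: Z_total = R + C = 264 - j833.2 Ω = 874∠-72.4° Ω.
Step 4 — Source phasor: V = 120∠-60.0° V = 60 - j103.9 V.
Step 5 — Ohm's law: I = V / Z_total = (60 - j103.9) / (264 - j833.2) = 0.1341 + j0.02953 A.
Step 6 — Convert to polar: |I| = 0.1373 A, ∠I = 12.4°.

I = 0.1373∠12.4° A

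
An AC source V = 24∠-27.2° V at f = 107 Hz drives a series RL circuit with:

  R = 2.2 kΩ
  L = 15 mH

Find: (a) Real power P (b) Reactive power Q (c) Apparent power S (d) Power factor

Step 1 — Angular frequency: ω = 2π·f = 2π·107 = 672.3 rad/s.
Step 2 — Component impedances:
  R: Z = R = 2200 Ω
  L: Z = jωL = j·672.3·0.015 = 0 + j10.08 Ω
Step 3 — Series combination: Z_total = R + L = 2200 + j10.08 Ω = 2200∠0.3° Ω.
Step 4 — Source phasor: V = 24∠-27.2° V = 21.35 - j10.97 V.
Step 5 — Current: I = V / Z = 0.00968 - j0.005031 A = 0.01091∠-27.5° A.
Step 6 — Complex power: S = V·I* = 0.2618 + j0.0012 VA.
Step 7 — Real power: P = Re(S) = 0.2618 W.
Step 8 — Reactive power: Q = Im(S) = 0.0012 VAR.
Step 9 — Apparent power: |S| = 0.2618 VA.
Step 10 — Power factor: PF = P/|S| = 1 (lagging).

(a) P = 0.2618 W  (b) Q = 0.0012 VAR  (c) S = 0.2618 VA  (d) PF = 1 (lagging)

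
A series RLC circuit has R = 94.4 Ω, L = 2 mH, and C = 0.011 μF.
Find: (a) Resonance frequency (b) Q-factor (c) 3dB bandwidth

Step 1 — Resonance condition Im(Z)=0 gives ω₀ = 1/√(LC).
Step 2 — ω₀ = 1/√(0.002·1.1e-08) = 2.132e+05 rad/s.
Step 3 — f₀ = ω₀/(2π) = 3.393e+04 Hz.
Step 4 — Series Q: Q = ω₀L/R = 2.132e+05·0.002/94.4 = 4.517.
Step 5 — 3dB bandwidth: Δω = ω₀/Q = 4.72e+04 rad/s; BW = Δω/(2π) = 7512 Hz.

(a) f₀ = 3.393e+04 Hz  (b) Q = 4.517  (c) BW = 7512 Hz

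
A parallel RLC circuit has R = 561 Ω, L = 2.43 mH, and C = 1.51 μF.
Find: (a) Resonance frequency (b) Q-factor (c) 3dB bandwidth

Step 1 — Resonance: ω₀ = 1/√(LC) = 1/√(0.00243·1.51e-06) = 1.651e+04 rad/s.
Step 2 — f₀ = ω₀/(2π) = 2627 Hz.
Step 3 — Parallel Q: Q = R/(ω₀L) = 561/(1.651e+04·0.00243) = 13.98.
Step 4 — Bandwidth: Δω = ω₀/Q = 1180 rad/s; BW = Δω/(2π) = 187.9 Hz.

(a) f₀ = 2627 Hz  (b) Q = 13.98  (c) BW = 187.9 Hz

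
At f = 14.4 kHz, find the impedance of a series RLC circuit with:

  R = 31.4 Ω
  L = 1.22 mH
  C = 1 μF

Step 1 — Angular frequency: ω = 2π·f = 2π·1.44e+04 = 9.048e+04 rad/s.
Step 2 — Component impedances:
  R: Z = R = 31.4 Ω
  L: Z = jωL = j·9.048e+04·0.00122 = 0 + j110.4 Ω
  C: Z = 1/(jωC) = -j/(ω·C) = 0 - j11.05 Ω
Step 3 — Series combination: Z_total = R + L + C = 31.4 + j99.33 Ω = 104.2∠72.5° Ω.

Z = 31.4 + j99.33 Ω = 104.2∠72.5° Ω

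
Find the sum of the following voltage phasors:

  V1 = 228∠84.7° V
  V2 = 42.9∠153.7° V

Step 1 — Convert each phasor to rectangular form:
  V1 = 228·(cos(84.7°) + j·sin(84.7°)) = 21.06 + j227 V
  V2 = 42.9·(cos(153.7°) + j·sin(153.7°)) = -38.46 + j19.01 V
Step 2 — Sum components: V_total = -17.4 + j246 V.
Step 3 — Convert to polar: |V_total| = 246.6 V, ∠V_total = 94.0°.

V_total = 246.6∠94.0° V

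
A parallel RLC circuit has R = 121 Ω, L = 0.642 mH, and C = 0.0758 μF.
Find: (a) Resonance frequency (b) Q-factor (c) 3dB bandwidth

Step 1 — Resonance: ω₀ = 1/√(LC) = 1/√(0.000642·7.58e-08) = 1.434e+05 rad/s.
Step 2 — f₀ = ω₀/(2π) = 2.281e+04 Hz.
Step 3 — Parallel Q: Q = R/(ω₀L) = 121/(1.434e+05·0.000642) = 1.315.
Step 4 — Bandwidth: Δω = ω₀/Q = 1.09e+05 rad/s; BW = Δω/(2π) = 1.735e+04 Hz.

(a) f₀ = 2.281e+04 Hz  (b) Q = 1.315  (c) BW = 1.735e+04 Hz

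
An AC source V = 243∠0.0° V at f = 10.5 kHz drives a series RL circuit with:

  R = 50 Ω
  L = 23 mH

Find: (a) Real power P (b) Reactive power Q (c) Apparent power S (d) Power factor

Step 1 — Angular frequency: ω = 2π·f = 2π·1.05e+04 = 6.597e+04 rad/s.
Step 2 — Component impedances:
  R: Z = R = 50 Ω
  L: Z = jωL = j·6.597e+04·0.023 = 0 + j1517 Ω
Step 3 — Series combination: Z_total = R + L = 50 + j1517 Ω = 1518∠88.1° Ω.
Step 4 — Source phasor: V = 243∠0.0° V = 243 V.
Step 5 — Current: I = V / Z = 0.005271 - j0.16 A = 0.1601∠-88.1° A.
Step 6 — Complex power: S = V·I* = 1.281 + j38.87 VA.
Step 7 — Real power: P = Re(S) = 1.281 W.
Step 8 — Reactive power: Q = Im(S) = 38.87 VAR.
Step 9 — Apparent power: |S| = 38.89 VA.
Step 10 — Power factor: PF = P/|S| = 0.03293 (lagging).

(a) P = 1.281 W  (b) Q = 38.87 VAR  (c) S = 38.89 VA  (d) PF = 0.03293 (lagging)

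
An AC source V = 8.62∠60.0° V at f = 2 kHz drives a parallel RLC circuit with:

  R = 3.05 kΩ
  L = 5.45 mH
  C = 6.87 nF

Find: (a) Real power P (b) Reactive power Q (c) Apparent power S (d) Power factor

Step 1 — Angular frequency: ω = 2π·f = 2π·2000 = 1.257e+04 rad/s.
Step 2 — Component impedances:
  R: Z = R = 3050 Ω
  L: Z = jωL = j·1.257e+04·0.00545 = 0 + j68.49 Ω
  C: Z = 1/(jωC) = -j/(ω·C) = 0 - j1.158e+04 Ω
Step 3 — Parallel combination: 1/Z_total = 1/R + 1/L + 1/C; Z_total = 1.555 + j68.86 Ω = 68.88∠88.7° Ω.
Step 4 — Source phasor: V = 8.62∠60.0° V = 4.31 + j7.465 V.
Step 5 — Current: I = V / Z = 0.1098 - j0.06011 A = 0.1252∠-28.7° A.
Step 6 — Complex power: S = V·I* = 0.02436 + j1.079 VA.
Step 7 — Real power: P = Re(S) = 0.02436 W.
Step 8 — Reactive power: Q = Im(S) = 1.079 VAR.
Step 9 — Apparent power: |S| = 1.079 VA.
Step 10 — Power factor: PF = P/|S| = 0.02258 (lagging).

(a) P = 0.02436 W  (b) Q = 1.079 VAR  (c) S = 1.079 VA  (d) PF = 0.02258 (lagging)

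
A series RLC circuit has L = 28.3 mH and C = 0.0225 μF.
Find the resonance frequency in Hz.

Step 1 — Resonance condition Im(Z)=0 gives ω₀ = 1/√(LC).
Step 2 — ω₀ = 1/√(0.0283·2.25e-08) = 3.963e+04 rad/s.
Step 3 — f₀ = ω₀/(2π) = 6307 Hz.

f₀ = 6307 Hz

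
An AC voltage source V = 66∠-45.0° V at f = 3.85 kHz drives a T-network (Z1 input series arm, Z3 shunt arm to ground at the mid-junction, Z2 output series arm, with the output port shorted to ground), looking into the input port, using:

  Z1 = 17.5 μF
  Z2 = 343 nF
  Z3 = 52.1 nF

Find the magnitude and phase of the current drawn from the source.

Step 1 — Angular frequency: ω = 2π·f = 2π·3850 = 2.419e+04 rad/s.
Step 2 — Component impedances:
  Z1: Z = 1/(jωC) = -j/(ω·C) = 0 - j2.362 Ω
  Z2: Z = 1/(jωC) = -j/(ω·C) = 0 - j120.5 Ω
  Z3: Z = 1/(jωC) = -j/(ω·C) = 0 - j793.5 Ω
Step 3 — With the output port shorted to ground, the output series arm Z2 runs from the junction to ground; the shunt arm Z3 also runs from the junction to ground. They appear in parallel: Z3 || Z2 = 0 - j104.6 Ω.
Step 4 — Series with input arm Z1: Z_in = Z1 + (Z3 || Z2) = 0 - j107 Ω = 107∠-90.0° Ω.
Step 5 — Source phasor: V = 66∠-45.0° V = 46.67 - j46.67 V.
Step 6 — Ohm's law: I = V / Z_total = (46.67 - j46.67) / (0 - j107) = 0.4362 + j0.4362 A.
Step 7 — Convert to polar: |I| = 0.6169 A, ∠I = 45.0°.

I = 0.6169∠45.0° A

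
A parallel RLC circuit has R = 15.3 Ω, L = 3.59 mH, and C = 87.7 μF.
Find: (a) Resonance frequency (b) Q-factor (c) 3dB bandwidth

Step 1 — Resonance: ω₀ = 1/√(LC) = 1/√(0.00359·8.77e-05) = 1782 rad/s.
Step 2 — f₀ = ω₀/(2π) = 283.6 Hz.
Step 3 — Parallel Q: Q = R/(ω₀L) = 15.3/(1782·0.00359) = 2.391.
Step 4 — Bandwidth: Δω = ω₀/Q = 745.3 rad/s; BW = Δω/(2π) = 118.6 Hz.

(a) f₀ = 283.6 Hz  (b) Q = 2.391  (c) BW = 118.6 Hz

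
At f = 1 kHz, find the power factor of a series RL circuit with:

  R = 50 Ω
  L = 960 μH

Step 1 — Angular frequency: ω = 2π·f = 2π·1000 = 6283 rad/s.
Step 2 — Component impedances:
  R: Z = R = 50 Ω
  L: Z = jωL = j·6283·0.00096 = 0 + j6.032 Ω
Step 3 — Series combination: Z_total = R + L = 50 + j6.032 Ω = 50.36∠6.9° Ω.
Step 4 — Power factor: PF = cos(φ) = Re(Z)/|Z| = 50/50.363 = 0.9928.
Step 5 — Type: Im(Z) = 6.032 ⇒ lagging (phase φ = 6.9°).

PF = 0.9928 (lagging, φ = 6.9°)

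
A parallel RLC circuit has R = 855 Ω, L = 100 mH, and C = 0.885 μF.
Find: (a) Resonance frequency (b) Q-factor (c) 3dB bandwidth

Step 1 — Resonance: ω₀ = 1/√(LC) = 1/√(0.1·8.85e-07) = 3361 rad/s.
Step 2 — f₀ = ω₀/(2π) = 535 Hz.
Step 3 — Parallel Q: Q = R/(ω₀L) = 855/(3361·0.1) = 2.544.
Step 4 — Bandwidth: Δω = ω₀/Q = 1322 rad/s; BW = Δω/(2π) = 210.3 Hz.

(a) f₀ = 535 Hz  (b) Q = 2.544  (c) BW = 210.3 Hz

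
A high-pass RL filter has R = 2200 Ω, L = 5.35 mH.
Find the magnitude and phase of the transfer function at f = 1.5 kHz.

Step 1 — Angular frequency: ω = 2π·1500 = 9425 rad/s.
Step 2 — Transfer function: H(jω) = jωL/(R + jωL).
Step 3 — Numerator jωL = j·50.42; denominator R + jωL = 2200 + j50.42.
Step 4 — H = 0.000525 + j0.02291.
Step 5 — Magnitude: |H| = 0.02291 (-32.8 dB); phase: φ = 88.7°.

|H| = 0.02291 (-32.8 dB), φ = 88.7°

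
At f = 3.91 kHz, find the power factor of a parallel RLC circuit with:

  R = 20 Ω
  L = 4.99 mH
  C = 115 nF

Step 1 — Angular frequency: ω = 2π·f = 2π·3910 = 2.457e+04 rad/s.
Step 2 — Component impedances:
  R: Z = R = 20 Ω
  L: Z = jωL = j·2.457e+04·0.00499 = 0 + j122.6 Ω
  C: Z = 1/(jωC) = -j/(ω·C) = 0 - j354 Ω
Step 3 — Parallel combination: 1/Z_total = 1/R + 1/L + 1/C; Z_total = 19.78 + j2.109 Ω = 19.89∠6.1° Ω.
Step 4 — Power factor: PF = cos(φ) = Re(Z)/|Z| = 19.775/19.887 = 0.9944.
Step 5 — Type: Im(Z) = 2.109 ⇒ lagging (phase φ = 6.1°).

PF = 0.9944 (lagging, φ = 6.1°)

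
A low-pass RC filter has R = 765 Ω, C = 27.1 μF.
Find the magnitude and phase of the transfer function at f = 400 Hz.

Step 1 — Angular frequency: ω = 2π·400 = 2513 rad/s.
Step 2 — Transfer function: H(jω) = 1/(1 + jωRC).
Step 3 — Denominator: 1 + jωRC = 1 + j·2513·765·2.71e-05 = 1 + j52.1.
Step 4 — H = 0.0003682 - j0.01919.
Step 5 — Magnitude: |H| = 0.01919 (-34.3 dB); phase: φ = -88.9°.

|H| = 0.01919 (-34.3 dB), φ = -88.9°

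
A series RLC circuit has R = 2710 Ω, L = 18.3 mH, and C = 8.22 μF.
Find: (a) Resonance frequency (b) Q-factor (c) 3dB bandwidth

Step 1 — Resonance condition Im(Z)=0 gives ω₀ = 1/√(LC).
Step 2 — ω₀ = 1/√(0.0183·8.22e-06) = 2578 rad/s.
Step 3 — f₀ = ω₀/(2π) = 410.4 Hz.
Step 4 — Series Q: Q = ω₀L/R = 2578·0.0183/2710 = 0.01741.
Step 5 — 3dB bandwidth: Δω = ω₀/Q = 1.481e+05 rad/s; BW = Δω/(2π) = 2.357e+04 Hz.

(a) f₀ = 410.4 Hz  (b) Q = 0.01741  (c) BW = 2.357e+04 Hz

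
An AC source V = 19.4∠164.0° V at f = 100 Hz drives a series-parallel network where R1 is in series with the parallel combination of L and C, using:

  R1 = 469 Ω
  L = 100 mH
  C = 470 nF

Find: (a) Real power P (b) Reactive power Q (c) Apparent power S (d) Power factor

Step 1 — Angular frequency: ω = 2π·f = 2π·100 = 628.3 rad/s.
Step 2 — Component impedances:
  R1: Z = R = 469 Ω
  L: Z = jωL = j·628.3·0.1 = 0 + j62.83 Ω
  C: Z = 1/(jωC) = -j/(ω·C) = 0 - j3386 Ω
Step 3 — Parallel branch: L || C = 1/(1/L + 1/C) = 0 + j64.02 Ω.
Step 4 — Series with R1: Z_total = R1 + (L || C) = 469 + j64.02 Ω = 473.3∠7.8° Ω.
Step 5 — Source phasor: V = 19.4∠164.0° V = -18.65 + j5.347 V.
Step 6 — Current: I = V / Z = -0.03751 + j0.01652 A = 0.04098∠156.2° A.
Step 7 — Complex power: S = V·I* = 0.7878 + j0.1075 VA.
Step 8 — Real power: P = Re(S) = 0.7878 W.
Step 9 — Reactive power: Q = Im(S) = 0.1075 VAR.
Step 10 — Apparent power: |S| = 0.7951 VA.
Step 11 — Power factor: PF = P/|S| = 0.9908 (lagging).

(a) P = 0.7878 W  (b) Q = 0.1075 VAR  (c) S = 0.7951 VA  (d) PF = 0.9908 (lagging)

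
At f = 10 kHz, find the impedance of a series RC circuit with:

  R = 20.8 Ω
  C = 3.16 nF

Step 1 — Angular frequency: ω = 2π·f = 2π·1e+04 = 6.283e+04 rad/s.
Step 2 — Component impedances:
  R: Z = R = 20.8 Ω
  C: Z = 1/(jωC) = -j/(ω·C) = 0 - j5037 Ω
Step 3 — Series combination: Z_total = R + C = 20.8 - j5037 Ω = 5037∠-89.8° Ω.

Z = 20.8 - j5037 Ω = 5037∠-89.8° Ω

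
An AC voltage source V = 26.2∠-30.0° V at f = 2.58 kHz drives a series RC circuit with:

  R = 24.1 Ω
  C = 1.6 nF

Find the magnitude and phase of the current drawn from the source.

Step 1 — Angular frequency: ω = 2π·f = 2π·2580 = 1.621e+04 rad/s.
Step 2 — Component impedances:
  R: Z = R = 24.1 Ω
  C: Z = 1/(jωC) = -j/(ω·C) = 0 - j3.855e+04 Ω
Step 3 — Series combination: Z_total = R + C = 24.1 - j3.855e+04 Ω = 3.855e+04∠-90.0° Ω.
Step 4 — Source phasor: V = 26.2∠-30.0° V = 22.69 - j13.1 V.
Step 5 — Ohm's law: I = V / Z_total = (22.69 - j13.1) / (24.1 - j3.855e+04) = 0.0003401 + j0.0005883 A.
Step 6 — Convert to polar: |I| = 0.0006795 A, ∠I = 60.0°.

I = 0.0006795∠60.0° A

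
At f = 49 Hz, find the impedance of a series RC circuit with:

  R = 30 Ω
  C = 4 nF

Step 1 — Angular frequency: ω = 2π·f = 2π·49 = 307.9 rad/s.
Step 2 — Component impedances:
  R: Z = R = 30 Ω
  C: Z = 1/(jωC) = -j/(ω·C) = 0 - j8.12e+05 Ω
Step 3 — Series combination: Z_total = R + C = 30 - j8.12e+05 Ω = 8.12e+05∠-90.0° Ω.

Z = 30 - j8.12e+05 Ω = 8.12e+05∠-90.0° Ω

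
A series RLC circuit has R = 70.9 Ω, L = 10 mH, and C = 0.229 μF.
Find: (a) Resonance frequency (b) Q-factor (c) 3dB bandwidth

Step 1 — Resonance: ω₀ = 1/√(LC) = 1/√(0.01·2.29e-07) = 2.09e+04 rad/s.
Step 2 — f₀ = ω₀/(2π) = 3326 Hz.
Step 3 — Series Q: Q = ω₀L/R = 2.09e+04·0.01/70.9 = 2.947.
Step 4 — Bandwidth: Δω = ω₀/Q = 7090 rad/s; BW = Δω/(2π) = 1128 Hz.

(a) f₀ = 3326 Hz  (b) Q = 2.947  (c) BW = 1128 Hz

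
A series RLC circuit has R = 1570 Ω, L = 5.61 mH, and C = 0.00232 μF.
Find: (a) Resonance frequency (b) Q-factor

Step 1 — Resonance condition Im(Z)=0 gives ω₀ = 1/√(LC).
Step 2 — ω₀ = 1/√(0.00561·2.32e-09) = 2.772e+05 rad/s.
Step 3 — f₀ = ω₀/(2π) = 4.412e+04 Hz.
Step 4 — Series Q: Q = ω₀L/R = 2.772e+05·0.00561/1570 = 0.9905.

(a) f₀ = 4.412e+04 Hz  (b) Q = 0.9905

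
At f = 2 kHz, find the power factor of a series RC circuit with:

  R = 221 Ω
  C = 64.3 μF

Step 1 — Angular frequency: ω = 2π·f = 2π·2000 = 1.257e+04 rad/s.
Step 2 — Component impedances:
  R: Z = R = 221 Ω
  C: Z = 1/(jωC) = -j/(ω·C) = 0 - j1.238 Ω
Step 3 — Series combination: Z_total = R + C = 221 - j1.238 Ω = 221∠-0.3° Ω.
Step 4 — Power factor: PF = cos(φ) = Re(Z)/|Z| = 221/221 = 1.
Step 5 — Type: Im(Z) = -1.238 ⇒ leading (phase φ = -0.3°).

PF = 1 (leading, φ = -0.3°)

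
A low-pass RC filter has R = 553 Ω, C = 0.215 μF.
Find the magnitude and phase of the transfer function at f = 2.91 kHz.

Step 1 — Angular frequency: ω = 2π·2910 = 1.828e+04 rad/s.
Step 2 — Transfer function: H(jω) = 1/(1 + jωRC).
Step 3 — Denominator: 1 + jωRC = 1 + j·1.828e+04·553·2.15e-07 = 1 + j2.174.
Step 4 — H = 0.1746 - j0.3797.
Step 5 — Magnitude: |H| = 0.4179 (-7.6 dB); phase: φ = -65.3°.

|H| = 0.4179 (-7.6 dB), φ = -65.3°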